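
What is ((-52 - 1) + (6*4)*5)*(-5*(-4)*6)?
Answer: 8040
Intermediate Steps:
((-52 - 1) + (6*4)*5)*(-5*(-4)*6) = (-53 + 24*5)*(20*6) = (-53 + 120)*120 = 67*120 = 8040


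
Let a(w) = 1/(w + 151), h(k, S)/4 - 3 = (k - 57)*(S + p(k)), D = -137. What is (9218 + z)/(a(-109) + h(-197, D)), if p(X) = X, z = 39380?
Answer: 185556/1295723 ≈ 0.14321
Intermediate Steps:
h(k, S) = 12 + 4*(-57 + k)*(S + k) (h(k, S) = 12 + 4*((k - 57)*(S + k)) = 12 + 4*((-57 + k)*(S + k)) = 12 + 4*(-57 + k)*(S + k))
a(w) = 1/(151 + w)
(9218 + z)/(a(-109) + h(-197, D)) = (9218 + 39380)/(1/(151 - 109) + (12 - 228*(-137) - 228*(-197) + 4*(-197)**2 + 4*(-137)*(-197))) = 48598/(1/42 + (12 + 31236 + 44916 + 4*38809 + 107956)) = 48598/(1/42 + (12 + 31236 + 44916 + 155236 + 107956)) = 48598/(1/42 + 339356) = 48598/(14252953/42) = 48598*(42/14252953) = 185556/1295723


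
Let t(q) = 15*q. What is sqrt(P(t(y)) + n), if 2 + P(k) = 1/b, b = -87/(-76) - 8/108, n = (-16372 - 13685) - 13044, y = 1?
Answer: I*sqrt(1231038107)/169 ≈ 207.61*I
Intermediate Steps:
n = -43101 (n = -30057 - 13044 = -43101)
b = 2197/2052 (b = -87*(-1/76) - 8*1/108 = 87/76 - 2/27 = 2197/2052 ≈ 1.0707)
P(k) = -2342/2197 (P(k) = -2 + 1/(2197/2052) = -2 + 2052/2197 = -2342/2197)
sqrt(P(t(y)) + n) = sqrt(-2342/2197 - 43101) = sqrt(-94695239/2197) = I*sqrt(1231038107)/169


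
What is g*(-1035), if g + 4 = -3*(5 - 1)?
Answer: 16560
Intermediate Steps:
g = -16 (g = -4 - 3*(5 - 1) = -4 - 3*4 = -4 - 12 = -16)
g*(-1035) = -16*(-1035) = 16560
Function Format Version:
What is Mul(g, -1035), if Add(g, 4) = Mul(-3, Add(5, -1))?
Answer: 16560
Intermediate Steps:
g = -16 (g = Add(-4, Mul(-3, Add(5, -1))) = Add(-4, Mul(-3, 4)) = Add(-4, -12) = -16)
Mul(g, -1035) = Mul(-16, -1035) = 16560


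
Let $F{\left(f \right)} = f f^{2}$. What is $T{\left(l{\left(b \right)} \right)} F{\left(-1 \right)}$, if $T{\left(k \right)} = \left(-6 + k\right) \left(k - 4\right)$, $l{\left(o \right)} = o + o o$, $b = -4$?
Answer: $-48$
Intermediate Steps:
$F{\left(f \right)} = f^{3}$
$l{\left(o \right)} = o + o^{2}$
$T{\left(k \right)} = \left(-6 + k\right) \left(-4 + k\right)$
$T{\left(l{\left(b \right)} \right)} F{\left(-1 \right)} = \left(24 + \left(- 4 \left(1 - 4\right)\right)^{2} - 10 \left(- 4 \left(1 - 4\right)\right)\right) \left(-1\right)^{3} = \left(24 + \left(\left(-4\right) \left(-3\right)\right)^{2} - 10 \left(\left(-4\right) \left(-3\right)\right)\right) \left(-1\right) = \left(24 + 12^{2} - 120\right) \left(-1\right) = \left(24 + 144 - 120\right) \left(-1\right) = 48 \left(-1\right) = -48$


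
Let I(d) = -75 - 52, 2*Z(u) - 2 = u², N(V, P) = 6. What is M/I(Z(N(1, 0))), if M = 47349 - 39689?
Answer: -7660/127 ≈ -60.315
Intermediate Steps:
Z(u) = 1 + u²/2
I(d) = -127
M = 7660
M/I(Z(N(1, 0))) = 7660/(-127) = 7660*(-1/127) = -7660/127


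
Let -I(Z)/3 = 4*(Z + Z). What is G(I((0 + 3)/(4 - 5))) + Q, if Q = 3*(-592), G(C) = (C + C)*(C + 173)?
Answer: 33504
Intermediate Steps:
I(Z) = -24*Z (I(Z) = -12*(Z + Z) = -12*2*Z = -24*Z)
G(C) = 2*C*(173 + C) (G(C) = (2*C)*(173 + C) = 2*C*(173 + C))
Q = -1776
G(I((0 + 3)/(4 - 5))) + Q = 2*(-24*(0 + 3)/(4 - 5))*(173 - 24*(0 + 3)/(4 - 5)) - 1776 = 2*(-72/(-1))*(173 - 72/(-1)) - 1776 = 2*(-72*(-1))*(173 - 72*(-1)) - 1776 = 2*(-24*(-3))*(173 - 24*(-3)) - 1776 = 2*72*(173 + 72) - 1776 = 2*72*245 - 1776 = 35280 - 1776 = 33504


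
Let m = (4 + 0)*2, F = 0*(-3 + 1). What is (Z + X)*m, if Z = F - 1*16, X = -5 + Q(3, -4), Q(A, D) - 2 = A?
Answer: -128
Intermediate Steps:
Q(A, D) = 2 + A
F = 0 (F = 0*(-2) = 0)
X = 0 (X = -5 + (2 + 3) = -5 + 5 = 0)
Z = -16 (Z = 0 - 1*16 = 0 - 16 = -16)
m = 8 (m = 4*2 = 8)
(Z + X)*m = (-16 + 0)*8 = -16*8 = -128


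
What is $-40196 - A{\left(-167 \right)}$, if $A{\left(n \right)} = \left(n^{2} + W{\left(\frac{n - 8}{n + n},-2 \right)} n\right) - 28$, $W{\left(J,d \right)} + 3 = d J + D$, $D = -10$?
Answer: $-70403$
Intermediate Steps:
$W{\left(J,d \right)} = -13 + J d$ ($W{\left(J,d \right)} = -3 + \left(d J - 10\right) = -3 + \left(J d - 10\right) = -3 + \left(-10 + J d\right) = -13 + J d$)
$A{\left(n \right)} = -28 + n^{2} + n \left(-13 - \frac{-8 + n}{n}\right)$ ($A{\left(n \right)} = \left(n^{2} + \left(-13 + \frac{n - 8}{n + n} \left(-2\right)\right) n\right) - 28 = \left(n^{2} + \left(-13 + \frac{-8 + n}{2 n} \left(-2\right)\right) n\right) - 28 = \left(n^{2} + \left(-13 - \frac{-8 + n}{n}\right) n\right) - 28 = \left(n^{2} + n \left(-13 - \frac{-8 + n}{n}\right)\right) - 28 = -28 + n^{2} + n \left(-13 - \frac{-8 + n}{n}\right)$)
$-40196 - A{\left(-167 \right)} = -40196 - \left(-20 + \left(-167\right)^{2} - -2338\right) = -40196 - \left(-20 + 27889 + 2338\right) = -40196 - 30207 = -70403$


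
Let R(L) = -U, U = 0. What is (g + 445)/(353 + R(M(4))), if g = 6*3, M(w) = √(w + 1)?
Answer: 463/353 ≈ 1.3116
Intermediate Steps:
M(w) = √(1 + w)
g = 18
R(L) = 0 (R(L) = -1*0 = 0)
(g + 445)/(353 + R(M(4))) = (18 + 445)/(353 + 0) = 463/353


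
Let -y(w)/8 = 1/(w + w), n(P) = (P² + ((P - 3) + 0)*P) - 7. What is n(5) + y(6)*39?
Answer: 2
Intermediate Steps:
n(P) = -7 + P² + P*(-3 + P) (n(P) = (P² + ((-3 + P) + 0)*P) - 7 = (P² + (-3 + P)*P) - 7 = (P² + P*(-3 + P)) - 7 = -7 + P² + P*(-3 + P))
y(w) = -4/w (y(w) = -8/(w + w) = -8*1/(2*w) = -4/w)
n(5) + y(6)*39 = (-7 - 3*5 + 2*5²) - 4/6*39 = (-7 - 15 + 2*25) - 4*⅙*39 = (-7 - 15 + 50) - ⅔*39 = 28 - 26 = 2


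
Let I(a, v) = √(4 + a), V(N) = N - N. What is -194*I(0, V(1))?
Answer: -388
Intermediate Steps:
V(N) = 0
-194*I(0, V(1)) = -194*√(4 + 0) = -194*√4 = -194*2 = -388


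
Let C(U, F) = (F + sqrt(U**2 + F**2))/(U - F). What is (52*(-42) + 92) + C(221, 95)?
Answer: -263497/126 + sqrt(57866)/126 ≈ -2089.3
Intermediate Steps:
C(U, F) = (F + sqrt(F**2 + U**2))/(U - F)
(52*(-42) + 92) + C(221, 95) = (52*(-42) + 92) + (-1*95 - sqrt(95**2 + 221**2))/(95 - 1*221) = (-2184 + 92) + (-95 - sqrt(9025 + 48841))/(95 - 221) = -2092 + (-95 - sqrt(57866))/(-126) = -2092 - (-95 - sqrt(57866))/126 = -2092 + (95/126 + sqrt(57866)/126) = -263497/126 + sqrt(57866)/126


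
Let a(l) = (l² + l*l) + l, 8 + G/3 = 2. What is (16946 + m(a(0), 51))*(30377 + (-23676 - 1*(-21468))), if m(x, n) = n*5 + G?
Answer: 484027927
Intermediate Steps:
G = -18 (G = -24 + 3*2 = -24 + 6 = -18)
a(l) = l + 2*l² (a(l) = (l² + l²) + l = 2*l² + l = l + 2*l²)
m(x, n) = -18 + 5*n (m(x, n) = n*5 - 18 = 5*n - 18 = -18 + 5*n)
(16946 + m(a(0), 51))*(30377 + (-23676 - 1*(-21468))) = (16946 + (-18 + 5*51))*(30377 + (-23676 - 1*(-21468))) = (16946 + (-18 + 255))*(30377 + (-23676 + 21468)) = (16946 + 237)*(30377 - 2208) = 17183*28169 = 484027927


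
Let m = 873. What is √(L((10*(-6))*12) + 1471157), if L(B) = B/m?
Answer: √13842108453/97 ≈ 1212.9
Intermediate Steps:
L(B) = B/873
√(L((10*(-6))*12) + 1471157) = √(((10*(-6))*12)/873 + 1471157) = √((-60*12)/873 + 1471157) = √((1/873)*(-720) + 1471157) = √(-80/97 + 1471157) = √(142702149/97) = √13842108453/97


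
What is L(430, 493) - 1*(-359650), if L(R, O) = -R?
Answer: 359220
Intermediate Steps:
L(430, 493) - 1*(-359650) = -1*430 - 1*(-359650) = -430 + 359650 = 359220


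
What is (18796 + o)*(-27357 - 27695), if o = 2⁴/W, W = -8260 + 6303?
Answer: -2025019335312/1957 ≈ -1.0348e+9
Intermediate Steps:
W = -1957
o = -16/1957 (o = 2⁴/(-1957) = 16*(-1/1957) = -16/1957 ≈ -0.0081758)
(18796 + o)*(-27357 - 27695) = (18796 - 16/1957)*(-27357 - 27695) = (36783756/1957)*(-55052) = -2025019335312/1957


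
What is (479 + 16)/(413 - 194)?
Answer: 165/73 ≈ 2.2603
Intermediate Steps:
(479 + 16)/(413 - 194) = 495/219 = 495*(1/219) = 165/73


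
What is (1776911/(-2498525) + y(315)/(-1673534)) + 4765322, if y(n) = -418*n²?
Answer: 9962829302862314738/2090683268675 ≈ 4.7653e+6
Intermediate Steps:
(1776911/(-2498525) + y(315)/(-1673534)) + 4765322 = (1776911/(-2498525) - 418*315²/(-1673534)) + 4765322 = (1776911*(-1/2498525) - 418*99225*(-1/1673534)) + 4765322 = (-1776911/2498525 - 41476050*(-1/1673534)) + 4765322 = (-1776911/2498525 + 20738025/836767) + 4765322 = 50327613426388/2090683268675 + 4765322 = 9962829302862314738/2090683268675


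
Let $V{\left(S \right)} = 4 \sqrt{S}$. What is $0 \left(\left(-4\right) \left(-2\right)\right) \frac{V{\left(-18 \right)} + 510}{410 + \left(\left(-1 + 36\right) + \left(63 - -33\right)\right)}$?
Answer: $0$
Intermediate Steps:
$0 \left(\left(-4\right) \left(-2\right)\right) \frac{V{\left(-18 \right)} + 510}{410 + \left(\left(-1 + 36\right) + \left(63 - -33\right)\right)} = 0 \left(\left(-4\right) \left(-2\right)\right) \frac{4 \sqrt{-18} + 510}{410 + \left(\left(-1 + 36\right) + \left(63 - -33\right)\right)} = 0 \cdot 8 \frac{4 \cdot 3 i \sqrt{2} + 510}{410 + \left(35 + \left(63 + 33\right)\right)} = 0 \frac{12 i \sqrt{2} + 510}{410 + \left(35 + 96\right)} = 0 \frac{510 + 12 i \sqrt{2}}{410 + 131} = 0 \frac{510 + 12 i \sqrt{2}}{541} = 0 \left(510 + 12 i \sqrt{2}\right) \frac{1}{541} = 0 \left(\frac{510}{541} + \frac{12 i \sqrt{2}}{541}\right) = 0$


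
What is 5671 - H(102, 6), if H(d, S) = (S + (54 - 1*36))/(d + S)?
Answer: 51037/9 ≈ 5670.8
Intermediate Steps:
H(d, S) = (18 + S)/(S + d) (H(d, S) = (S + (54 - 36))/(S + d) = (S + 18)/(S + d) = (18 + S)/(S + d))
5671 - H(102, 6) = 5671 - (18 + 6)/(6 + 102) = 5671 - 24/108 = 5671 - 1*2/9 = 5671 - 2/9 = 51037/9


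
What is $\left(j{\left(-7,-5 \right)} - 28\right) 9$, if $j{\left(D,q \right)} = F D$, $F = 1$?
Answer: $-315$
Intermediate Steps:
$j{\left(D,q \right)} = D$ ($j{\left(D,q \right)} = 1 D = D$)
$\left(j{\left(-7,-5 \right)} - 28\right) 9 = \left(-7 - 28\right) 9 = \left(-35\right) 9 = -315$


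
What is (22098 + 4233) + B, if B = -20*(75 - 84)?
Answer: 26511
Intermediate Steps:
B = 180 (B = -20*(-9) = 180)
(22098 + 4233) + B = (22098 + 4233) + 180 = 26331 + 180 = 26511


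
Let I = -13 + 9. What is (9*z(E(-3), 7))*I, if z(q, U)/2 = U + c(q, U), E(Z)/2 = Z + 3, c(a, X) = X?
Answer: -1008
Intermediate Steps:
I = -4
E(Z) = 6 + 2*Z (E(Z) = 2*(Z + 3) = 2*(3 + Z) = 6 + 2*Z)
z(q, U) = 4*U (z(q, U) = 2*(U + U) = 2*(2*U) = 4*U)
(9*z(E(-3), 7))*I = (9*(4*7))*(-4) = (9*28)*(-4) = 252*(-4) = -1008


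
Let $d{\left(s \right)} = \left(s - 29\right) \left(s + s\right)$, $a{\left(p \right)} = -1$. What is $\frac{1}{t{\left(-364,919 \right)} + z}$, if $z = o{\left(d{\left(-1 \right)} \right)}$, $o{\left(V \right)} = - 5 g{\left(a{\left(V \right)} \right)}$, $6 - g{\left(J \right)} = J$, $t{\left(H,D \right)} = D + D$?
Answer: $\frac{1}{1803} \approx 0.00055463$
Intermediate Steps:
$t{\left(H,D \right)} = 2 D$
$d{\left(s \right)} = 2 s \left(-29 + s\right)$ ($d{\left(s \right)} = \left(s - 29\right) 2 s = \left(-29 + s\right) 2 s = 2 s \left(-29 + s\right)$)
$g{\left(J \right)} = 6 - J$
$o{\left(V \right)} = -35$ ($o{\left(V \right)} = - 5 \left(6 - -1\right) = - 5 \left(6 + 1\right) = \left(-5\right) 7 = -35$)
$z = -35$
$\frac{1}{t{\left(-364,919 \right)} + z} = \frac{1}{2 \cdot 919 - 35} = \frac{1}{1838 - 35} = \frac{1}{1803}$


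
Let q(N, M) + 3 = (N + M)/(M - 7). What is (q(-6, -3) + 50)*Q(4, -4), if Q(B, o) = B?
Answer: 958/5 ≈ 191.60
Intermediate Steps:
q(N, M) = -3 + (M + N)/(-7 + M) (q(N, M) = -3 + (N + M)/(M - 7) = -3 + (M + N)/(-7 + M))
(q(-6, -3) + 50)*Q(4, -4) = ((21 - 6 - 2*(-3))/(-7 - 3) + 50)*4 = ((21 - 6 + 6)/(-10) + 50)*4 = (-⅒*21 + 50)*4 = (-21/10 + 50)*4 = (479/10)*4 = 958/5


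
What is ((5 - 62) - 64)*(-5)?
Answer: 605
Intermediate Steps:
((5 - 62) - 64)*(-5) = (-57 - 64)*(-5) = -121*(-5) = 605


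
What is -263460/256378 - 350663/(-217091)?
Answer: 16353741877/27828678199 ≈ 0.58766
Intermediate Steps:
-263460/256378 - 350663/(-217091) = -263460*1/256378 - 350663*(-1/217091) = -131730/128189 + 350663/217091 = 16353741877/27828678199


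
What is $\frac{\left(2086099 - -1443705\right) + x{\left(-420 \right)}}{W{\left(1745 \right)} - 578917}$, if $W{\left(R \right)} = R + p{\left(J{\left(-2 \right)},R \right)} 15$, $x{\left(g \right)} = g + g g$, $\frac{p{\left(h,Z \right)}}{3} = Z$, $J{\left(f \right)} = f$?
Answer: $- \frac{3705784}{498647} \approx -7.4317$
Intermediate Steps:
$p{\left(h,Z \right)} = 3 Z$
$x{\left(g \right)} = g + g^{2}$
$W{\left(R \right)} = 46 R$ ($W{\left(R \right)} = R + 3 R 15 = R + 45 R = 46 R$)
$\frac{\left(2086099 - -1443705\right) + x{\left(-420 \right)}}{W{\left(1745 \right)} - 578917} = \frac{\left(2086099 - -1443705\right) - 420 \left(1 - 420\right)}{46 \cdot 1745 - 578917} = \frac{\left(2086099 + 1443705\right) - -175980}{80270 - 578917} = \frac{3529804 + 175980}{-498647} = 3705784 \left(- \frac{1}{498647}\right) = - \frac{3705784}{498647}$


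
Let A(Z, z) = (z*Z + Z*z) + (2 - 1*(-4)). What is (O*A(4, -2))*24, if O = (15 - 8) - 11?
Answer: 960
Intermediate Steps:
A(Z, z) = 6 + 2*Z*z (A(Z, z) = (Z*z + Z*z) + (2 + 4) = 2*Z*z + 6 = 6 + 2*Z*z)
O = -4 (O = 7 - 11 = -4)
(O*A(4, -2))*24 = -4*(6 + 2*4*(-2))*24 = -4*(6 - 16)*24 = -4*(-10)*24 = 40*24 = 960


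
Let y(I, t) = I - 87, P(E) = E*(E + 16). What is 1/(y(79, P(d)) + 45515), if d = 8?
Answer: 1/45507 ≈ 2.1975e-5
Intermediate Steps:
P(E) = E*(16 + E)
y(I, t) = -87 + I
1/(y(79, P(d)) + 45515) = 1/((-87 + 79) + 45515) = 1/(-8 + 45515) = 1/45507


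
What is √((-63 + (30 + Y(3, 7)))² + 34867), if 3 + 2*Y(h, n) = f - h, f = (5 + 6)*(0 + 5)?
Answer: √139757/2 ≈ 186.92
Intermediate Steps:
f = 55 (f = 11*5 = 55)
Y(h, n) = 26 - h/2 (Y(h, n) = -3/2 + (55 - h)/2 = -3/2 + (55/2 - h/2) = 26 - h/2)
√((-63 + (30 + Y(3, 7)))² + 34867) = √((-63 + (30 + (26 - ½*3)))² + 34867) = √((-63 + (30 + (26 - 3/2)))² + 34867) = √((-63 + (30 + 49/2))² + 34867) = √((-63 + 109/2)² + 34867) = √((-17/2)² + 34867) = √(289/4 + 34867) = √(139757/4) = √139757/2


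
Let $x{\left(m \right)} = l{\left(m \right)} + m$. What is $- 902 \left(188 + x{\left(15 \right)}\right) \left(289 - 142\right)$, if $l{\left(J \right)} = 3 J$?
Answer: $-32883312$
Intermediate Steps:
$x{\left(m \right)} = 4 m$ ($x{\left(m \right)} = 3 m + m = 4 m$)
$- 902 \left(188 + x{\left(15 \right)}\right) \left(289 - 142\right) = - 902 \left(188 + 4 \cdot 15\right) \left(289 - 142\right) = - 902 \left(188 + 60\right) 147 = - 902 \cdot 248 \cdot 147 = \left(-902\right) 36456 = -32883312$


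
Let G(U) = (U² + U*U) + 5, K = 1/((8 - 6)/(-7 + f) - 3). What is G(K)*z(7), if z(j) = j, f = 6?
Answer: 889/25 ≈ 35.560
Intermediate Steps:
K = -⅕ (K = 1/((8 - 6)/(-7 + 6) - 3) = 1/(2/(-1) - 3) = 1/(2*(-1) - 3) = 1/(-2 - 3) = 1/(-5) = -⅕ ≈ -0.20000)
G(U) = 5 + 2*U² (G(U) = (U² + U²) + 5 = 2*U² + 5 = 5 + 2*U²)
G(K)*z(7) = (5 + 2*(-⅕)²)*7 = (5 + 2*(1/25))*7 = (5 + 2/25)*7 = (127/25)*7 = 889/25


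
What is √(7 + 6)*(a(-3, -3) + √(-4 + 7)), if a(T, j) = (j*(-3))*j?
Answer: √13*(-27 + √3) ≈ -91.105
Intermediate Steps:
a(T, j) = -3*j² (a(T, j) = (-3*j)*j = -3*j²)
√(7 + 6)*(a(-3, -3) + √(-4 + 7)) = √(7 + 6)*(-3*(-3)² + √(-4 + 7)) = √13*(-3*9 + √3) = √13*(-27 + √3)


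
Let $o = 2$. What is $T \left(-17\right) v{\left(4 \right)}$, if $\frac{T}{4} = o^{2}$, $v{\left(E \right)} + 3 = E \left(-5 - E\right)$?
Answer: $10608$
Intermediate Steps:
$v{\left(E \right)} = -3 + E \left(-5 - E\right)$
$T = 16$ ($T = 4 \cdot 2^{2} = 4 \cdot 4 = 16$)
$T \left(-17\right) v{\left(4 \right)} = 16 \left(-17\right) \left(-3 - 4^{2} - 20\right) = - 272 \left(-3 - 16 - 20\right) = \left(-272\right) \left(-39\right) = 10608$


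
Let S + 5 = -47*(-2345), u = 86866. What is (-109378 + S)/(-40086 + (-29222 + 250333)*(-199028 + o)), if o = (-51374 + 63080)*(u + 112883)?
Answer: 208/129242849053235 ≈ 1.6094e-12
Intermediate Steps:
o = 2338261794 (o = (-51374 + 63080)*(86866 + 112883) = 11706*199749 = 2338261794)
S = 110210 (S = -5 - 47*(-2345) = -5 + 110215 = 110210)
(-109378 + S)/(-40086 + (-29222 + 250333)*(-199028 + o)) = (-109378 + 110210)/(-40086 + (-29222 + 250333)*(-199028 + 2338261794)) = 832/(-40086 + 221111*2338062766) = 832/(-40086 + 516971396253026) = 832/516971396212940 = 832*(1/516971396212940) = 208/129242849053235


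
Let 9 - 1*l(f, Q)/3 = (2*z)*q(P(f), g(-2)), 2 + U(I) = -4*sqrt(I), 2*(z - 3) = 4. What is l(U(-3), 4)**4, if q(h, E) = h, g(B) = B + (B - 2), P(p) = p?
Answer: -38355039 - 1487950560*I*sqrt(3) ≈ -3.8355e+7 - 2.5772e+9*I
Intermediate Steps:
z = 5 (z = 3 + (1/2)*4 = 3 + 2 = 5)
g(B) = -2 + 2*B (g(B) = B + (-2 + B) = -2 + 2*B)
U(I) = -2 - 4*sqrt(I)
l(f, Q) = 27 - 30*f (l(f, Q) = 27 - 3*2*5*f = 27 - 30*f)
l(U(-3), 4)**4 = (27 - 30*(-2 - 4*I*sqrt(3)))**4 = (27 + (60 + 120*I*sqrt(3)))**4 = (87 + 120*I*sqrt(3))**4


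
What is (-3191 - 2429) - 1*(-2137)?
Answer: -3483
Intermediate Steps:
(-3191 - 2429) - 1*(-2137) = -5620 + 2137 = -3483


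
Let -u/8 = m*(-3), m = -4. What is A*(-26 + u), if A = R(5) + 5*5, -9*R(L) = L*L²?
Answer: -12200/9 ≈ -1355.6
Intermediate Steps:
R(L) = -L³/9 (R(L) = -L*L²/9 = -L³/9)
u = -96 (u = -(-32)*(-3) = -8*12 = -96)
A = 100/9 (A = -⅑*5³ + 5*5 = -⅑*125 + 25 = -125/9 + 25 = 100/9 ≈ 11.111)
A*(-26 + u) = 100*(-26 - 96)/9 = (100/9)*(-122) = -12200/9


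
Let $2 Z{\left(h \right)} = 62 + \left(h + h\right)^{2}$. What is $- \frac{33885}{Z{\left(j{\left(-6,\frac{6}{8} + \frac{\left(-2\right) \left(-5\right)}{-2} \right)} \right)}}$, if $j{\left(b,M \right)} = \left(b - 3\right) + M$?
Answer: $- \frac{90360}{1019} \approx -88.675$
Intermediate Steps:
$j{\left(b,M \right)} = -3 + M + b$ ($j{\left(b,M \right)} = \left(-3 + b\right) + M = -3 + M + b$)
$Z{\left(h \right)} = 31 + 2 h^{2}$ ($Z{\left(h \right)} = \frac{62 + \left(h + h\right)^{2}}{2} = \frac{62 + \left(2 h\right)^{2}}{2} = \frac{62 + 4 h^{2}}{2} = 31 + 2 h^{2}$)
$- \frac{33885}{Z{\left(j{\left(-6,\frac{6}{8} + \frac{\left(-2\right) \left(-5\right)}{-2} \right)} \right)}} = - \frac{33885}{31 + 2 \left(-3 + \left(\frac{6}{8} + \frac{\left(-2\right) \left(-5\right)}{-2}\right) - 6\right)^{2}} = - \frac{33885}{31 + 2 \left(-3 + \left(6 \cdot \frac{1}{8} + 10 \left(- \frac{1}{2}\right)\right) - 6\right)^{2}} = - \frac{33885}{31 + 2 \left(-3 + \left(\frac{3}{4} - 5\right) - 6\right)^{2}} = - \frac{33885}{31 + 2 \left(-3 - \frac{17}{4} - 6\right)^{2}} = - \frac{33885}{31 + 2 \left(- \frac{53}{4}\right)^{2}} = - \frac{33885}{31 + 2 \cdot \frac{2809}{16}} = - \frac{33885}{31 + \frac{2809}{8}} = - \frac{33885}{\frac{3057}{8}} = \left(-33885\right) \frac{8}{3057} = - \frac{90360}{1019}$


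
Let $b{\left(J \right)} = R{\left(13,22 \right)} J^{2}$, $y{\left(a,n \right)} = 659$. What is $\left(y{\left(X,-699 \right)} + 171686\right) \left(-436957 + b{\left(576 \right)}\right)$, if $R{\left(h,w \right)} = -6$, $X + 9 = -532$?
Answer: $-418386962485$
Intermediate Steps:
$X = -541$ ($X = -9 - 532 = -541$)
$b{\left(J \right)} = - 6 J^{2}$
$\left(y{\left(X,-699 \right)} + 171686\right) \left(-436957 + b{\left(576 \right)}\right) = \left(659 + 171686\right) \left(-436957 - 6 \cdot 576^{2}\right) = 172345 \left(-436957 - 1990656\right) = 172345 \left(-2427613\right) = -418386962485$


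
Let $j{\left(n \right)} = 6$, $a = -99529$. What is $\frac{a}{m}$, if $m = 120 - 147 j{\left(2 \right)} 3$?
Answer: $\frac{99529}{2526} \approx 39.402$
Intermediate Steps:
$m = -2526$ ($m = 120 - 147 \cdot 6 \cdot 3 = 120 - 2646 = -2526$)
$\frac{a}{m} = - \frac{99529}{-2526} = \left(-99529\right) \left(- \frac{1}{2526}\right) = \frac{99529}{2526}$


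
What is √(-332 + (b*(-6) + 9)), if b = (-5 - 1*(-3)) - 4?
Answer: I*√287 ≈ 16.941*I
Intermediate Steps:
b = -6 (b = (-5 + 3) - 4 = -2 - 4 = -6)
√(-332 + (b*(-6) + 9)) = √(-332 + (-6*(-6) + 9)) = √(-332 + (36 + 9)) = √(-332 + 45) = √(-287) = I*√287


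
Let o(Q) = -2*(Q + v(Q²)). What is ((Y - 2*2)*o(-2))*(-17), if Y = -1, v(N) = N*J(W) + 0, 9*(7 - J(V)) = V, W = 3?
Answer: -12580/3 ≈ -4193.3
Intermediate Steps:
J(V) = 7 - V/9
v(N) = 20*N/3 (v(N) = N*(7 - ⅑*3) + 0 = N*(7 - ⅓) + 0 = N*(20/3) + 0 = 20*N/3 + 0 = 20*N/3)
o(Q) = -2*Q - 40*Q²/3 (o(Q) = -2*(Q + 20*Q²/3) = -2*Q - 40*Q²/3)
((Y - 2*2)*o(-2))*(-17) = ((-1 - 2*2)*((⅔)*(-2)*(-3 - 20*(-2))))*(-17) = ((-1 - 4)*((⅔)*(-2)*(-3 + 40)))*(-17) = -10*(-2)*37/3*(-17) = -5*(-148/3)*(-17) = (740/3)*(-17) = -12580/3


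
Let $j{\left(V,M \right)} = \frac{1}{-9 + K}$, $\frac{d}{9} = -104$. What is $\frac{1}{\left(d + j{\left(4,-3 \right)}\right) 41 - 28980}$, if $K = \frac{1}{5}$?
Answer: $- \frac{44}{2963869} \approx -1.4845 \cdot 10^{-5}$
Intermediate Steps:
$d = -936$ ($d = 9 \left(-104\right) = -936$)
$K = \frac{1}{5} \approx 0.2$
$j{\left(V,M \right)} = - \frac{5}{44}$ ($j{\left(V,M \right)} = \frac{1}{-9 + \frac{1}{5}} = \frac{1}{- \frac{44}{5}} = - \frac{5}{44}$)
$\frac{1}{\left(d + j{\left(4,-3 \right)}\right) 41 - 28980} = \frac{1}{\left(-936 - \frac{5}{44}\right) 41 - 28980} = \frac{1}{\left(- \frac{41189}{44}\right) 41 - 28980} = \frac{1}{- \frac{1688749}{44} - 28980} = \frac{1}{- \frac{2963869}{44}} = - \frac{44}{2963869}$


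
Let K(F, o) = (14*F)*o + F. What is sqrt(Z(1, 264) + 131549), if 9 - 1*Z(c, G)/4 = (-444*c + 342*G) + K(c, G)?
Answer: I*sqrt(242579) ≈ 492.52*I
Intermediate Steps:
K(F, o) = F + 14*F*o (K(F, o) = 14*F*o + F = F + 14*F*o)
Z(c, G) = 36 - 1368*G + 1776*c - 4*c*(1 + 14*G) (Z(c, G) = 36 - 4*((-444*c + 342*G) + c*(1 + 14*G)) = 36 - 4*(-444*c + 342*G + c*(1 + 14*G)) = 36 + (-1368*G + 1776*c - 4*c*(1 + 14*G)) = 36 - 1368*G + 1776*c - 4*c*(1 + 14*G))
sqrt(Z(1, 264) + 131549) = sqrt((36 - 1368*264 + 1772*1 - 56*264*1) + 131549) = sqrt((36 - 361152 + 1772 - 14784) + 131549) = sqrt(-374128 + 131549) = sqrt(-242579) = I*sqrt(242579)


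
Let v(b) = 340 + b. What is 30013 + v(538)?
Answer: 30891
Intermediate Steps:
30013 + v(538) = 30013 + (340 + 538) = 30013 + 878 = 30891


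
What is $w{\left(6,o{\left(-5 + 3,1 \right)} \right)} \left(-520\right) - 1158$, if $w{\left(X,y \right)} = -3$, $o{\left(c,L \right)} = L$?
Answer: $402$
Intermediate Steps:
$w{\left(6,o{\left(-5 + 3,1 \right)} \right)} \left(-520\right) - 1158 = \left(-3\right) \left(-520\right) - 1158 = 1560 - 1158 = 402$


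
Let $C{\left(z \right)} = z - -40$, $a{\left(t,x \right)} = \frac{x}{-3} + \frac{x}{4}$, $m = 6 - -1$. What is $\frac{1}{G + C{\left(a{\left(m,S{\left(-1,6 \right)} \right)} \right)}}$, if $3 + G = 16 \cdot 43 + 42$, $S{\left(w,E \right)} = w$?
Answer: $\frac{12}{9205} \approx 0.0013036$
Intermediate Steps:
$m = 7$ ($m = 6 + 1 = 7$)
$a{\left(t,x \right)} = - \frac{x}{12}$ ($a{\left(t,x \right)} = x \left(- \frac{1}{3}\right) + x \frac{1}{4} = - \frac{x}{3} + \frac{x}{4} = - \frac{x}{12}$)
$C{\left(z \right)} = 40 + z$ ($C{\left(z \right)} = z + 40 = 40 + z$)
$G = 727$ ($G = -3 + \left(16 \cdot 43 + 42\right) = -3 + \left(688 + 42\right) = -3 + 730 = 727$)
$\frac{1}{G + C{\left(a{\left(m,S{\left(-1,6 \right)} \right)} \right)}} = \frac{1}{727 + \left(40 - - \frac{1}{12}\right)} = \frac{1}{727 + \left(40 + \frac{1}{12}\right)} = \frac{1}{727 + \frac{481}{12}} = \frac{1}{\frac{9205}{12}} = \frac{12}{9205}$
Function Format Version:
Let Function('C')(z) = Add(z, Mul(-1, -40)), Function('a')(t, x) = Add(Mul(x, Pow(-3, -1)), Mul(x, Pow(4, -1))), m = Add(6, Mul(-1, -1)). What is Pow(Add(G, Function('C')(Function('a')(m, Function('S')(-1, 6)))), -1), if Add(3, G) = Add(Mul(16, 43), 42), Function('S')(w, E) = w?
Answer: Rational(12, 9205) ≈ 0.0013036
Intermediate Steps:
m = 7 (m = Add(6, 1) = 7)
Function('a')(t, x) = Mul(Rational(-1, 12), x) (Function('a')(t, x) = Add(Mul(x, Rational(-1, 3)), Mul(x, Rational(1, 4))) = Add(Mul(Rational(-1, 3), x), Mul(Rational(1, 4), x)) = Mul(Rational(-1, 12), x))
Function('C')(z) = Add(40, z) (Function('C')(z) = Add(z, 40) = Add(40, z))
G = 727 (G = Add(-3, Add(Mul(16, 43), 42)) = Add(-3, Add(688, 42)) = Add(-3, 730) = 727)
Pow(Add(G, Function('C')(Function('a')(m, Function('S')(-1, 6)))), -1) = Pow(Add(727, Add(40, Mul(Rational(-1, 12), -1))), -1) = Pow(Add(727, Add(40, Rational(1, 12))), -1) = Pow(Add(727, Rational(481, 12)), -1) = Pow(Rational(9205, 12), -1) = Rational(12, 9205)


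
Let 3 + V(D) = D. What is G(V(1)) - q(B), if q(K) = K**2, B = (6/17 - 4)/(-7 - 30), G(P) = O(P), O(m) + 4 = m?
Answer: -2377690/395641 ≈ -6.0097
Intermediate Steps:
O(m) = -4 + m
V(D) = -3 + D
G(P) = -4 + P
B = 62/629 (B = (6*(1/17) - 4)/(-37) = (6/17 - 4)*(-1/37) = -62/17*(-1/37) = 62/629 ≈ 0.098569)
G(V(1)) - q(B) = (-4 + (-3 + 1)) - (62/629)**2 = (-4 - 2) - 1*3844/395641 = -6 - 3844/395641 = -2377690/395641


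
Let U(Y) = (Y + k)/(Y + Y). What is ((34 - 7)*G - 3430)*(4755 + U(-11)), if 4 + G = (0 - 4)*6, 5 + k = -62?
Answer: -219111984/11 ≈ -1.9919e+7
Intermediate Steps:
k = -67 (k = -5 - 62 = -67)
U(Y) = (-67 + Y)/(2*Y) (U(Y) = (Y - 67)/(Y + Y) = (-67 + Y)/((2*Y)) = (-67 + Y)*(1/(2*Y)) = (-67 + Y)/(2*Y))
G = -28 (G = -4 + (0 - 4)*6 = -4 - 4*6 = -4 - 24 = -28)
((34 - 7)*G - 3430)*(4755 + U(-11)) = ((34 - 7)*(-28) - 3430)*(4755 + (½)*(-67 - 11)/(-11)) = (27*(-28) - 3430)*(4755 + (½)*(-1/11)*(-78)) = (-756 - 3430)*(4755 + 39/11) = -4186*52344/11 = -219111984/11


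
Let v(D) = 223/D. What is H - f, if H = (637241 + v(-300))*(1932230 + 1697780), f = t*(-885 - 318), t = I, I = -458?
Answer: 69395638593857/30 ≈ 2.3132e+12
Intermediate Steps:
t = -458
f = 550974 (f = -458*(-885 - 318) = -458*(-1203) = 550974)
H = 69395655123077/30 (H = (637241 + 223/(-300))*(1932230 + 1697780) = (637241 + 223*(-1/300))*3630010 = (637241 - 223/300)*3630010 = (191172077/300)*3630010 = 69395655123077/30 ≈ 2.3132e+12)
H - f = 69395655123077/30 - 1*550974 = 69395655123077/30 - 550974 = 69395638593857/30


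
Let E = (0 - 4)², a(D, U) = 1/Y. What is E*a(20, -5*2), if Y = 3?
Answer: 16/3 ≈ 5.3333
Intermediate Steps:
a(D, U) = ⅓ (a(D, U) = 1/3 = ⅓)
E = 16 (E = (-4)² = 16)
E*a(20, -5*2) = 16*(⅓) = 16/3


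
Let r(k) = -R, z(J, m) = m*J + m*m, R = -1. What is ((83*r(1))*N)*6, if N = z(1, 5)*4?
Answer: 59760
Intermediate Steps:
z(J, m) = m² + J*m (z(J, m) = J*m + m² = m² + J*m)
N = 120 (N = (5*(1 + 5))*4 = (5*6)*4 = 30*4 = 120)
r(k) = 1 (r(k) = -1*(-1) = 1)
((83*r(1))*N)*6 = ((83*1)*120)*6 = (83*120)*6 = 9960*6 = 59760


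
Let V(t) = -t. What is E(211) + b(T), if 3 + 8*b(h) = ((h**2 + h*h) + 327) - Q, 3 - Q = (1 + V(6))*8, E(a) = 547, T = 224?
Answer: 105009/8 ≈ 13126.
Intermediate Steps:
Q = 43 (Q = 3 - (1 - 1*6)*8 = 3 - (1 - 6)*8 = 3 - (-5)*8 = 3 - 1*(-40) = 3 + 40 = 43)
b(h) = 281/8 + h**2/4 (b(h) = -3/8 + (((h**2 + h*h) + 327) - 1*43)/8 = -3/8 + (((h**2 + h**2) + 327) - 43)/8 = -3/8 + ((2*h**2 + 327) - 43)/8 = -3/8 + ((327 + 2*h**2) - 43)/8 = -3/8 + (284 + 2*h**2)/8 = -3/8 + (71/2 + h**2/4) = 281/8 + h**2/4)
E(211) + b(T) = 547 + (281/8 + (1/4)*224**2) = 547 + (281/8 + (1/4)*50176) = 547 + (281/8 + 12544) = 547 + 100633/8 = 105009/8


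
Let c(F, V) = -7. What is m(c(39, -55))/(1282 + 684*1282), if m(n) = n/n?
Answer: 1/878170 ≈ 1.1387e-6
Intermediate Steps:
m(n) = 1
m(c(39, -55))/(1282 + 684*1282) = 1/(1282 + 684*1282) = 1/(1282 + 876888) = 1/878170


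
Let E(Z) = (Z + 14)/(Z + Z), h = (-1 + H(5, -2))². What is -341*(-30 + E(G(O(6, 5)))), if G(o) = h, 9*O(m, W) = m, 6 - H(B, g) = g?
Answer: 140151/14 ≈ 10011.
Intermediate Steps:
H(B, g) = 6 - g
O(m, W) = m/9
h = 49 (h = (-1 + (6 - 1*(-2)))² = (-1 + (6 + 2))² = (-1 + 8)² = 7² = 49)
G(o) = 49
E(Z) = (14 + Z)/(2*Z) (E(Z) = (14 + Z)/((2*Z)) = (14 + Z)*(1/(2*Z)) = (14 + Z)/(2*Z))
-341*(-30 + E(G(O(6, 5)))) = -341*(-30 + (½)*(14 + 49)/49) = -341*(-30 + (½)*(1/49)*63) = -341*(-30 + 9/14) = -341*(-411/14) = 140151/14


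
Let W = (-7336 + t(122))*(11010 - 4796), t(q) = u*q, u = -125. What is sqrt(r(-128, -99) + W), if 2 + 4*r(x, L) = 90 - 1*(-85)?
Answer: I*sqrt(561397443)/2 ≈ 11847.0*I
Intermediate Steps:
t(q) = -125*q
r(x, L) = 173/4 (r(x, L) = -1/2 + (90 - 1*(-85))/4 = -1/2 + (90 + 85)/4 = -1/2 + (1/4)*175 = -1/2 + 175/4 = 173/4)
W = -140349404 (W = (-7336 - 125*122)*(11010 - 4796) = (-7336 - 15250)*6214 = -22586*6214 = -140349404)
sqrt(r(-128, -99) + W) = sqrt(173/4 - 140349404) = sqrt(-561397443/4) = I*sqrt(561397443)/2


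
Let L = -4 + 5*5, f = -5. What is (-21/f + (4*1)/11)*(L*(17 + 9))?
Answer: 137046/55 ≈ 2491.7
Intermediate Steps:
L = 21 (L = -4 + 25 = 21)
(-21/f + (4*1)/11)*(L*(17 + 9)) = (-21/(-5) + (4*1)/11)*(21*(17 + 9)) = (-21*(-⅕) + 4*(1/11))*(21*26) = (21/5 + 4/11)*546 = (251/55)*546 = 137046/55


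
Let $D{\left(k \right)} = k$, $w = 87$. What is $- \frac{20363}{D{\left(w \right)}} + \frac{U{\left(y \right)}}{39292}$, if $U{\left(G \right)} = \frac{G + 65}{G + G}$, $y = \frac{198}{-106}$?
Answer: $- \frac{26403447385}{112807332} \approx -234.06$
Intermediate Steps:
$y = - \frac{99}{53}$ ($y = 198 \left(- \frac{1}{106}\right) = - \frac{99}{53} \approx -1.8679$)
$U{\left(G \right)} = \frac{65 + G}{2 G}$
$- \frac{20363}{D{\left(w \right)}} + \frac{U{\left(y \right)}}{39292} = - \frac{20363}{87} + \frac{\frac{1}{2} \frac{1}{- \frac{99}{53}} \left(65 - \frac{99}{53}\right)}{39292} = \left(-20363\right) \frac{1}{87} + \frac{1}{2} \left(- \frac{53}{99}\right) \frac{3346}{53} \cdot \frac{1}{39292} = - \frac{20363}{87} - \frac{1673}{3889908} = - \frac{26403447385}{112807332}$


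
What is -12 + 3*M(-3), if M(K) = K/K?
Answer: -9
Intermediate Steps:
M(K) = 1
-12 + 3*M(-3) = -12 + 3*1 = -12 + 3 = -9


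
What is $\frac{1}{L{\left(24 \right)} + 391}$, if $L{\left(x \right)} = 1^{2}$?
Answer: $\frac{1}{392} \approx 0.002551$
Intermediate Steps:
$L{\left(x \right)} = 1$
$\frac{1}{L{\left(24 \right)} + 391} = \frac{1}{1 + 391} = \frac{1}{392}$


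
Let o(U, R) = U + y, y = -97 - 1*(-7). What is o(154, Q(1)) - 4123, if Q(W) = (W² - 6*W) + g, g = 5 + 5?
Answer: -4059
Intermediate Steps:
g = 10
Q(W) = 10 + W² - 6*W (Q(W) = (W² - 6*W) + 10 = 10 + W² - 6*W)
y = -90 (y = -97 + 7 = -90)
o(U, R) = -90 + U (o(U, R) = U - 90 = -90 + U)
o(154, Q(1)) - 4123 = (-90 + 154) - 4123 = 64 - 4123 = -4059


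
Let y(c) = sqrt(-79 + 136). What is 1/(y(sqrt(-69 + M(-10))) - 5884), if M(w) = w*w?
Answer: -5884/34621399 - sqrt(57)/34621399 ≈ -0.00017017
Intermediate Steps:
M(w) = w**2
y(c) = sqrt(57)
1/(y(sqrt(-69 + M(-10))) - 5884) = 1/(sqrt(57) - 5884) = 1/(-5884 + sqrt(57))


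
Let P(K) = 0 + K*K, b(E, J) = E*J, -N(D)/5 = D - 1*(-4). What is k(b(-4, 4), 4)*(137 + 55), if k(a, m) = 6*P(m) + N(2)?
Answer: 12672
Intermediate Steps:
N(D) = -20 - 5*D (N(D) = -5*(D - 1*(-4)) = -5*(D + 4) = -5*(4 + D) = -20 - 5*D)
P(K) = K² (P(K) = 0 + K² = K²)
k(a, m) = -30 + 6*m² (k(a, m) = 6*m² + (-20 - 5*2) = 6*m² + (-20 - 10) = 6*m² - 30 = -30 + 6*m²)
k(b(-4, 4), 4)*(137 + 55) = (-30 + 6*4²)*(137 + 55) = (-30 + 6*16)*192 = (-30 + 96)*192 = 66*192 = 12672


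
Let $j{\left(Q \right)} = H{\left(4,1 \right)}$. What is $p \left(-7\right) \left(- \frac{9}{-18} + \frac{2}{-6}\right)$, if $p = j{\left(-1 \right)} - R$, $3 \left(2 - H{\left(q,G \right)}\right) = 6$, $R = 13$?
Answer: $\frac{91}{6} \approx 15.167$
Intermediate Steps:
$H{\left(q,G \right)} = 0$ ($H{\left(q,G \right)} = 2 - 2 = 0$)
$j{\left(Q \right)} = 0$
$p = -13$ ($p = 0 - 13 = -13$)
$p \left(-7\right) \left(- \frac{9}{-18} + \frac{2}{-6}\right) = \left(-13\right) \left(-7\right) \left(- \frac{9}{-18} + \frac{2}{-6}\right) = 91 \left(\left(-9\right) \left(- \frac{1}{18}\right) + 2 \left(- \frac{1}{6}\right)\right) = 91 \left(\frac{1}{2} - \frac{1}{3}\right) = 91 \cdot \frac{1}{6} = \frac{91}{6}$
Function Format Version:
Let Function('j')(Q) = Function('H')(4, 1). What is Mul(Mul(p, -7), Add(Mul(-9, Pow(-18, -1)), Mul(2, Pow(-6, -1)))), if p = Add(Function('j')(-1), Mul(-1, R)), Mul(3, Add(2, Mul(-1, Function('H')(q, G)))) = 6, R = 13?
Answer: Rational(91, 6) ≈ 15.167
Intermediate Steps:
Function('H')(q, G) = 0 (Function('H')(q, G) = Add(2, Mul(Rational(-1, 3), 6)) = Add(2, -2) = 0)
Function('j')(Q) = 0
p = -13 (p = Add(0, Mul(-1, 13)) = Add(0, -13) = -13)
Mul(Mul(p, -7), Add(Mul(-9, Pow(-18, -1)), Mul(2, Pow(-6, -1)))) = Mul(Mul(-13, -7), Add(Mul(-9, Pow(-18, -1)), Mul(2, Pow(-6, -1)))) = Mul(91, Add(Mul(-9, Rational(-1, 18)), Mul(2, Rational(-1, 6)))) = Mul(91, Add(Rational(1, 2), Rational(-1, 3))) = Mul(91, Rational(1, 6)) = Rational(91, 6)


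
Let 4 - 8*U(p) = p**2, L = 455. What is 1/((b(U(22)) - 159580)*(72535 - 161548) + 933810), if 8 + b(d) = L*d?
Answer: 1/16636395354 ≈ 6.0109e-11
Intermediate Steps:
U(p) = 1/2 - p**2/8
b(d) = -8 + 455*d
1/((b(U(22)) - 159580)*(72535 - 161548) + 933810) = 1/(((-8 + 455*(1/2 - 1/8*22**2)) - 159580)*(72535 - 161548) + 933810) = 1/(((-8 + 455*(1/2 - 1/8*484)) - 159580)*(-89013) + 933810) = 1/(((-8 + 455*(1/2 - 121/2)) - 159580)*(-89013) + 933810) = 1/(((-8 + 455*(-60)) - 159580)*(-89013) + 933810) = 1/(((-8 - 27300) - 159580)*(-89013) + 933810) = 1/((-27308 - 159580)*(-89013) + 933810) = 1/(-186888*(-89013) + 933810) = 1/(16635461544 + 933810) = 1/16636395354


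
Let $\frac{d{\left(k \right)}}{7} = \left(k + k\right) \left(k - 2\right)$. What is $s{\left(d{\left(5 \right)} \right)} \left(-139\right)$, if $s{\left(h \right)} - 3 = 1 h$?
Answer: $-29607$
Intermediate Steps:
$d{\left(k \right)} = 14 k \left(-2 + k\right)$ ($d{\left(k \right)} = 7 \left(k + k\right) \left(k - 2\right) = 7 \cdot 2 k \left(-2 + k\right) = 14 k \left(-2 + k\right)$)
$s{\left(h \right)} = 3 + h$ ($s{\left(h \right)} = 3 + 1 h = 3 + h$)
$s{\left(d{\left(5 \right)} \right)} \left(-139\right) = \left(3 + 14 \cdot 5 \left(-2 + 5\right)\right) \left(-139\right) = \left(3 + 14 \cdot 5 \cdot 3\right) \left(-139\right) = \left(3 + 210\right) \left(-139\right) = 213 \left(-139\right) = -29607$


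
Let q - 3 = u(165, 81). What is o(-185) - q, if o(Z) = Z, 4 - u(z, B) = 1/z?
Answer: -31679/165 ≈ -191.99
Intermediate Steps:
u(z, B) = 4 - 1/z
q = 1154/165 (q = 3 + (4 - 1/165) = 3 + 659/165 = 1154/165 ≈ 6.9939)
o(-185) - q = -185 - 1*1154/165 = -185 - 1154/165 = -31679/165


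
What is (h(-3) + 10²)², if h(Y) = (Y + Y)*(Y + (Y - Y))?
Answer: 13924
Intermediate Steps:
h(Y) = 2*Y² (h(Y) = (2*Y)*(Y + 0) = (2*Y)*Y = 2*Y²)
(h(-3) + 10²)² = (2*(-3)² + 10²)² = (2*9 + 100)² = (18 + 100)² = 118² = 13924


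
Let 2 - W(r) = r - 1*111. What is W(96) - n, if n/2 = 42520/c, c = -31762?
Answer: 312497/15881 ≈ 19.677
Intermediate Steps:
W(r) = 113 - r (W(r) = 2 - (r - 1*111) = 2 - (r - 111) = 2 - (-111 + r) = 2 + (111 - r) = 113 - r)
n = -42520/15881 (n = 2*(42520/(-31762)) = 2*(42520*(-1/31762)) = 2*(-21260/15881) = -42520/15881 ≈ -2.6774)
W(96) - n = (113 - 1*96) - 1*(-42520/15881) = (113 - 96) + 42520/15881 = 17 + 42520/15881 = 312497/15881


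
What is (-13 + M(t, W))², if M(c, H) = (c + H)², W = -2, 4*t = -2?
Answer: 729/16 ≈ 45.563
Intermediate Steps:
t = -½ (t = (¼)*(-2) = -½ ≈ -0.50000)
M(c, H) = (H + c)²
(-13 + M(t, W))² = (-13 + (-2 - ½)²)² = (-13 + (-5/2)²)² = (-13 + 25/4)² = (-27/4)² = 729/16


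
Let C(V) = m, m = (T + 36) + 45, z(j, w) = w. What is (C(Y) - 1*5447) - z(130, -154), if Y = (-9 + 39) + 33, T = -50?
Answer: -5262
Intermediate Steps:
Y = 63 (Y = 30 + 33 = 63)
m = 31 (m = (-50 + 36) + 45 = -14 + 45 = 31)
C(V) = 31
(C(Y) - 1*5447) - z(130, -154) = (31 - 1*5447) - 1*(-154) = (31 - 5447) + 154 = -5416 + 154 = -5262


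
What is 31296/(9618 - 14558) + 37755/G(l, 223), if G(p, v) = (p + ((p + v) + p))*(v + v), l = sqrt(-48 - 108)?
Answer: 3*(-6979008*sqrt(39) + 243843989*I)/(550810*(-223*I + 6*sqrt(39))) ≈ -5.966 - 0.062033*I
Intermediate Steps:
l = 2*I*sqrt(39) (l = sqrt(-156) = 2*I*sqrt(39) ≈ 12.49*I)
G(p, v) = 2*v*(v + 3*p) (G(p, v) = (p + (v + 2*p))*(2*v) = (v + 3*p)*(2*v) = 2*v*(v + 3*p))
31296/(9618 - 14558) + 37755/G(l, 223) = 31296/(9618 - 14558) + 37755/((2*223*(223 + 3*(2*I*sqrt(39))))) = 31296/(-4940) + 37755/((2*223*(223 + 6*I*sqrt(39)))) = 31296*(-1/4940) + 37755/(99458 + 2676*I*sqrt(39)) = -7824/1235 + 37755/(99458 + 2676*I*sqrt(39))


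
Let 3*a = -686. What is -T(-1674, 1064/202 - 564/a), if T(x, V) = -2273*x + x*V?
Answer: -131368182858/34643 ≈ -3.7921e+6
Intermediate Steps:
a = -686/3 (a = (⅓)*(-686) = -686/3 ≈ -228.67)
T(x, V) = -2273*x + V*x
-T(-1674, 1064/202 - 564/a) = -(-1674)*(-2273 + (1064/202 - 564/(-686/3))) = -(-1674)*(-2273 + (1064*(1/202) - 564*(-3/686))) = -(-1674)*(-2273 + (532/101 + 846/343)) = -(-1674)*(-2273 + 267922/34643) = -(-1674)*(-78475617)/34643 = -1*131368182858/34643 = -131368182858/34643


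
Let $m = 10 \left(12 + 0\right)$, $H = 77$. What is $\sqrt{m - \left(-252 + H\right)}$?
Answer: $\sqrt{295} \approx 17.176$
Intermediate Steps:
$m = 120$ ($m = 10 \cdot 12 = 120$)
$\sqrt{m - \left(-252 + H\right)} = \sqrt{120 + \left(252 - 77\right)} = \sqrt{120 + 175} = \sqrt{295}$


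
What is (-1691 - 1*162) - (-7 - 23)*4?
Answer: -1733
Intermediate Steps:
(-1691 - 1*162) - (-7 - 23)*4 = (-1691 - 162) - (-30)*4 = -1853 - 1*(-120) = -1853 + 120 = -1733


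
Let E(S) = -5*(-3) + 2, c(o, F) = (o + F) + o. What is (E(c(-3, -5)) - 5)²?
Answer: 144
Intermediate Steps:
c(o, F) = F + 2*o (c(o, F) = (F + o) + o = F + 2*o)
E(S) = 17 (E(S) = 15 + 2 = 17)
(E(c(-3, -5)) - 5)² = (17 - 5)² = 12² = 144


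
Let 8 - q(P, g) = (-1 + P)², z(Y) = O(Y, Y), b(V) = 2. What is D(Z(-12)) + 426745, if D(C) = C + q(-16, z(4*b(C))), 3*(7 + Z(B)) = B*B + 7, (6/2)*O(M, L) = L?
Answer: 1279522/3 ≈ 4.2651e+5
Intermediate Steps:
O(M, L) = L/3
z(Y) = Y/3
q(P, g) = 8 - (-1 + P)²
Z(B) = -14/3 + B²/3 (Z(B) = -7 + (B*B + 7)/3 = -7 + (B² + 7)/3 = -7 + (7 + B²)/3 = -7 + (7/3 + B²/3) = -14/3 + B²/3)
D(C) = -281 + C (D(C) = C + (8 - (-1 - 16)²) = C + (8 - 1*(-17)²) = C + (8 - 1*289) = C + (8 - 289) = C - 281 = -281 + C)
D(Z(-12)) + 426745 = (-281 + (-14/3 + (⅓)*(-12)²)) + 426745 = (-281 + (-14/3 + (⅓)*144)) + 426745 = (-281 + (-14/3 + 48)) + 426745 = (-281 + 130/3) + 426745 = -713/3 + 426745 = 1279522/3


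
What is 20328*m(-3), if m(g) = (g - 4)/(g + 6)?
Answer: -47432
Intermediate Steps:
m(g) = (-4 + g)/(6 + g)
20328*m(-3) = 20328*((-4 - 3)/(6 - 3)) = 20328*(-7/3) = -47432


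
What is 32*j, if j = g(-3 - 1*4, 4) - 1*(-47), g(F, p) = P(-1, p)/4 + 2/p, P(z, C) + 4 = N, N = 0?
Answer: 1488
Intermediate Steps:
P(z, C) = -4 (P(z, C) = -4 + 0 = -4)
g(F, p) = -1 + 2/p (g(F, p) = -4/4 + 2/p = -4*1/4 + 2/p = -1 + 2/p)
j = 93/2 (j = (2 - 1*4)/4 - 1*(-47) = (2 - 4)/4 + 47 = (1/4)*(-2) + 47 = -1/2 + 47 = 93/2 ≈ 46.500)
32*j = 32*(93/2) = 1488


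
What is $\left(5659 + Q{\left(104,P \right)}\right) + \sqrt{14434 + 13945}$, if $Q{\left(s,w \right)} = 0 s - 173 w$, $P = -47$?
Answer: $13790 + \sqrt{28379} \approx 13958.0$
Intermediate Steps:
$Q{\left(s,w \right)} = - 173 w$ ($Q{\left(s,w \right)} = 0 - 173 w = - 173 w$)
$\left(5659 + Q{\left(104,P \right)}\right) + \sqrt{14434 + 13945} = \left(5659 - -8131\right) + \sqrt{14434 + 13945} = \left(5659 + 8131\right) + \sqrt{28379} = 13790 + \sqrt{28379}$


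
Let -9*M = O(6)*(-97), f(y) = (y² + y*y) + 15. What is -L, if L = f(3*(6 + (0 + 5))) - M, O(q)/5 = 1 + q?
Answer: -16342/9 ≈ -1815.8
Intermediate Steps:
O(q) = 5 + 5*q (O(q) = 5*(1 + q) = 5 + 5*q)
f(y) = 15 + 2*y² (f(y) = (y² + y²) + 15 = 2*y² + 15 = 15 + 2*y²)
M = 3395/9 (M = -(5 + 5*6)*(-97)/9 = -(5 + 30)*(-97)/9 = -35*(-97)/9 = -⅑*(-3395) = 3395/9 ≈ 377.22)
L = 16342/9 (L = (15 + 2*(3*(6 + (0 + 5)))²) - 1*3395/9 = (15 + 2*(3*(6 + 5))²) - 3395/9 = (15 + 2*(3*11)²) - 3395/9 = (15 + 2*33²) - 3395/9 = (15 + 2*1089) - 3395/9 = (15 + 2178) - 3395/9 = 2193 - 3395/9 = 16342/9 ≈ 1815.8)
-L = -1*16342/9 = -16342/9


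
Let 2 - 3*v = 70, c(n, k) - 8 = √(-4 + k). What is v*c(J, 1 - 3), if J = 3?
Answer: -544/3 - 68*I*√6/3 ≈ -181.33 - 55.522*I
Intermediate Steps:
c(n, k) = 8 + √(-4 + k)
v = -68/3 (v = ⅔ - ⅓*70 = ⅔ - 70/3 = -68/3 ≈ -22.667)
v*c(J, 1 - 3) = -68*(8 + √(-4 + (1 - 3)))/3 = -68*(8 + √(-4 - 2))/3 = -68*(8 + √(-6))/3 = -68*(8 + I*√6)/3 = -544/3 - 68*I*√6/3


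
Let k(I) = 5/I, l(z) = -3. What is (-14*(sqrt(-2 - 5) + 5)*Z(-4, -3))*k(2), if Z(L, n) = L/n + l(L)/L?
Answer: -4375/12 - 875*I*sqrt(7)/12 ≈ -364.58 - 192.92*I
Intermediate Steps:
Z(L, n) = -3/L + L/n (Z(L, n) = L/n - 3/L = -3/L + L/n)
(-14*(sqrt(-2 - 5) + 5)*Z(-4, -3))*k(2) = (-14*(sqrt(-2 - 5) + 5)*(-3/(-4) - 4/(-3)))*(5/2) = (-14*(sqrt(-7) + 5)*(-3*(-1/4) - 4*(-1/3)))*(5*(1/2)) = -14*(I*sqrt(7) + 5)*(3/4 + 4/3)*(5/2) = -14*(5 + I*sqrt(7))*25/12*(5/2) = -14*(125/12 + 25*I*sqrt(7)/12)*(5/2) = (-875/6 - 175*I*sqrt(7)/6)*(5/2) = -4375/12 - 875*I*sqrt(7)/12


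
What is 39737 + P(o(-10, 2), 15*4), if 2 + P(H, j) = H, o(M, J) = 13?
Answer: 39748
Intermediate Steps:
P(H, j) = -2 + H
39737 + P(o(-10, 2), 15*4) = 39737 + (-2 + 13) = 39737 + 11 = 39748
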